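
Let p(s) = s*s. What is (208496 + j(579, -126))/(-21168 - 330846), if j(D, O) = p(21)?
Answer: -208937/352014 ≈ -0.59355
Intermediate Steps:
p(s) = s²
j(D, O) = 441 (j(D, O) = 21² = 441)
(208496 + j(579, -126))/(-21168 - 330846) = (208496 + 441)/(-21168 - 330846) = 208937/(-352014) = 208937*(-1/352014) = -208937/352014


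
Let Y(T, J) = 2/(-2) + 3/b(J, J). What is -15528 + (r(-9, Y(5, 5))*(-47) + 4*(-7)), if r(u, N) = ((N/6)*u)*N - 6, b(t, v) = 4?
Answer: -488627/32 ≈ -15270.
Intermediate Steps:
Y(T, J) = -¼ (Y(T, J) = 2/(-2) + 3/4 = 2*(-½) + 3*(¼) = -1 + ¾ = -¼)
r(u, N) = -6 + u*N²/6 (r(u, N) = ((N*(⅙))*u)*N - 6 = ((N/6)*u)*N - 6 = (N*u/6)*N - 6 = u*N²/6 - 6 = -6 + u*N²/6)
-15528 + (r(-9, Y(5, 5))*(-47) + 4*(-7)) = -15528 + ((-6 + (⅙)*(-9)*(-¼)²)*(-47) + 4*(-7)) = -15528 + ((-6 + (⅙)*(-9)*(1/16))*(-47) - 28) = -15528 + ((-6 - 3/32)*(-47) - 28) = -15528 + (-195/32*(-47) - 28) = -15528 + (9165/32 - 28) = -15528 + 8269/32 = -488627/32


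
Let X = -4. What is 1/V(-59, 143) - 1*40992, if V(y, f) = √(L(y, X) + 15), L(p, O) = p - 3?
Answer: -40992 - I*√47/47 ≈ -40992.0 - 0.14586*I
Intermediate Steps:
L(p, O) = -3 + p
V(y, f) = √(12 + y) (V(y, f) = √((-3 + y) + 15) = √(12 + y))
1/V(-59, 143) - 1*40992 = 1/(√(12 - 59)) - 1*40992 = 1/(√(-47)) - 40992 = 1/(I*√47) - 40992 = -I*√47/47 - 40992 = -40992 - I*√47/47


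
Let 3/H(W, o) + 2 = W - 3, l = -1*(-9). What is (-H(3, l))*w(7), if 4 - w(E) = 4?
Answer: 0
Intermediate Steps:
w(E) = 0 (w(E) = 4 - 1*4 = 4 - 4 = 0)
l = 9
H(W, o) = 3/(-5 + W) (H(W, o) = 3/(-2 + (W - 3)) = 3/(-2 + (-3 + W)) = 3/(-5 + W))
(-H(3, l))*w(7) = -3/(-5 + 3)*0 = -3/(-2)*0 = -3*(-1)/2*0 = -1*(-3/2)*0 = (3/2)*0 = 0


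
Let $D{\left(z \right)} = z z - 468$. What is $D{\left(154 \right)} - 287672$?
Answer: $-264424$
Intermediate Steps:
$D{\left(z \right)} = -468 + z^{2}$ ($D{\left(z \right)} = z^{2} - 468 = -468 + z^{2}$)
$D{\left(154 \right)} - 287672 = \left(-468 + 154^{2}\right) - 287672 = \left(-468 + 23716\right) - 287672 = 23248 - 287672 = -264424$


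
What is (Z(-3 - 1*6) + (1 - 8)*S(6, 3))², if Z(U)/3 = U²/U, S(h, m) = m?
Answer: 2304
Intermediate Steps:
Z(U) = 3*U (Z(U) = 3*(U²/U) = 3*U)
(Z(-3 - 1*6) + (1 - 8)*S(6, 3))² = (3*(-3 - 1*6) + (1 - 8)*3)² = (3*(-3 - 6) - 7*3)² = (3*(-9) - 21)² = (-27 - 21)² = (-48)² = 2304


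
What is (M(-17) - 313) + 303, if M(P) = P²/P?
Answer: -27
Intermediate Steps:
M(P) = P
(M(-17) - 313) + 303 = (-17 - 313) + 303 = -330 + 303 = -27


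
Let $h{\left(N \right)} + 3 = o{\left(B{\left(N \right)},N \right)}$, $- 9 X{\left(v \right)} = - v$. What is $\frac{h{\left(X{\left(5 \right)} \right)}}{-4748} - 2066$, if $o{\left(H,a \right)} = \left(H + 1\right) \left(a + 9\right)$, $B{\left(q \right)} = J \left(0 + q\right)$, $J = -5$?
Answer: $- \frac{794557189}{384588} \approx -2066.0$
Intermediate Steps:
$X{\left(v \right)} = \frac{v}{9}$ ($X{\left(v \right)} = - \frac{\left(-1\right) v}{9} = \frac{v}{9}$)
$B{\left(q \right)} = - 5 q$ ($B{\left(q \right)} = - 5 \left(0 + q\right) = - 5 q$)
$o{\left(H,a \right)} = \left(1 + H\right) \left(9 + a\right)$
$h{\left(N \right)} = 6 - 44 N - 5 N^{2}$ ($h{\left(N \right)} = -3 + \left(9 + N + 9 \left(- 5 N\right) + - 5 N N\right) = -3 + \left(9 + N - 45 N - 5 N^{2}\right) = -3 - \left(-9 + 5 N^{2} + 44 N\right) = 6 - 44 N - 5 N^{2}$)
$\frac{h{\left(X{\left(5 \right)} \right)}}{-4748} - 2066 = \frac{6 - 44 \cdot \frac{1}{9} \cdot 5 - 5 \left(\frac{1}{9} \cdot 5\right)^{2}}{-4748} - 2066 = \left(6 - \frac{220}{9} - 5 \left(\frac{5}{9}\right)^{2}\right) \left(- \frac{1}{4748}\right) - 2066 = \left(6 - \frac{220}{9} - \frac{125}{81}\right) \left(- \frac{1}{4748}\right) - 2066 = \left(- \frac{1619}{81}\right) \left(- \frac{1}{4748}\right) - 2066 = \frac{1619}{384588} - 2066 = - \frac{794557189}{384588}$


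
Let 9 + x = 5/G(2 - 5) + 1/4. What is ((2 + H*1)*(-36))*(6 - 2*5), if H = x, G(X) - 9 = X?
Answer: -852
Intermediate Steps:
G(X) = 9 + X
x = -95/12 (x = -9 + (5/(9 + (2 - 5)) + 1/4) = -9 + (5/(9 - 3) + 1*(¼)) = -9 + (5/6 + ¼) = -9 + (5*(⅙) + ¼) = -9 + (⅚ + ¼) = -9 + 13/12 = -95/12 ≈ -7.9167)
H = -95/12 ≈ -7.9167
((2 + H*1)*(-36))*(6 - 2*5) = ((2 - 95/12*1)*(-36))*(6 - 2*5) = ((2 - 95/12)*(-36))*(6 - 10) = -71/12*(-36)*(-4) = 213*(-4) = -852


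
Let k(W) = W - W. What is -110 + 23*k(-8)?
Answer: -110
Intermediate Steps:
k(W) = 0
-110 + 23*k(-8) = -110 + 23*0 = -110 + 0 = -110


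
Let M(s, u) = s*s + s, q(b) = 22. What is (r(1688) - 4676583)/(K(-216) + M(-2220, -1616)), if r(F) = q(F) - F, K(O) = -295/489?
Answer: -2287663761/2408901725 ≈ -0.94967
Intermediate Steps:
M(s, u) = s + s² (M(s, u) = s² + s = s + s²)
K(O) = -295/489 (K(O) = -295*1/489 = -295/489)
r(F) = 22 - F
(r(1688) - 4676583)/(K(-216) + M(-2220, -1616)) = ((22 - 1*1688) - 4676583)/(-295/489 - 2220*(1 - 2220)) = ((22 - 1688) - 4676583)/(-295/489 - 2220*(-2219)) = (-1666 - 4676583)/(-295/489 + 4926180) = -4678249/2408901725/489 = -4678249*489/2408901725 = -2287663761/2408901725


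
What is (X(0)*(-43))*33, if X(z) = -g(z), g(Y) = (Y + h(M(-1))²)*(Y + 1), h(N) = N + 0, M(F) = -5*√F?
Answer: -35475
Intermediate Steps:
h(N) = N
g(Y) = (1 + Y)*(-25 + Y) (g(Y) = (Y + (-5*I)²)*(Y + 1) = (Y + (-5*I)²)*(1 + Y) = (Y - 25)*(1 + Y) = (-25 + Y)*(1 + Y) = (1 + Y)*(-25 + Y))
X(z) = 25 - z² + 24*z (X(z) = -(-25 + z² - 24*z) = 25 - z² + 24*z)
(X(0)*(-43))*33 = ((25 - 1*0² + 24*0)*(-43))*33 = ((25 - 1*0 + 0)*(-43))*33 = ((25 + 0 + 0)*(-43))*33 = (25*(-43))*33 = -1075*33 = -35475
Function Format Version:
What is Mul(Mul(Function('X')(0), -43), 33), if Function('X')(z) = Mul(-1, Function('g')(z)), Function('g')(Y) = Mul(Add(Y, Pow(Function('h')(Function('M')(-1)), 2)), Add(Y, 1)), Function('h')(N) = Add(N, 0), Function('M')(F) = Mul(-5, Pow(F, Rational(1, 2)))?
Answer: -35475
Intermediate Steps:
Function('h')(N) = N
Function('g')(Y) = Mul(Add(1, Y), Add(-25, Y)) (Function('g')(Y) = Mul(Add(Y, Pow(Mul(-5, Pow(-1, Rational(1, 2))), 2)), Add(Y, 1)) = Mul(Add(Y, Pow(Mul(-5, I), 2)), Add(1, Y)) = Mul(Add(Y, -25), Add(1, Y)) = Mul(Add(-25, Y), Add(1, Y)) = Mul(Add(1, Y), Add(-25, Y)))
Function('X')(z) = Add(25, Mul(-1, Pow(z, 2)), Mul(24, z)) (Function('X')(z) = Mul(-1, Add(-25, Pow(z, 2), Mul(-24, z))) = Add(25, Mul(-1, Pow(z, 2)), Mul(24, z)))
Mul(Mul(Function('X')(0), -43), 33) = Mul(Mul(Add(25, Mul(-1, Pow(0, 2)), Mul(24, 0)), -43), 33) = Mul(Mul(Add(25, Mul(-1, 0), 0), -43), 33) = Mul(Mul(Add(25, 0, 0), -43), 33) = Mul(Mul(25, -43), 33) = Mul(-1075, 33) = -35475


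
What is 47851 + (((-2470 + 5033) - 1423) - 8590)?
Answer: 40401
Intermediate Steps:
47851 + (((-2470 + 5033) - 1423) - 8590) = 47851 + ((2563 - 1423) - 8590) = 47851 + (1140 - 8590) = 47851 - 7450 = 40401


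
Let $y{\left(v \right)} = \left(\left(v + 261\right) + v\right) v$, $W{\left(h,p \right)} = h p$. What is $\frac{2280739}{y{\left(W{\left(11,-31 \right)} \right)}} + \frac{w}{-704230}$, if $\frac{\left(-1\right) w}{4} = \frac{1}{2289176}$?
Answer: $\frac{919198492913818741}{57858902242290820} \approx 15.887$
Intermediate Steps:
$w = - \frac{1}{572294}$ ($w = - \frac{4}{2289176} = \left(-4\right) \frac{1}{2289176} = - \frac{1}{572294} \approx -1.7474 \cdot 10^{-6}$)
$y{\left(v \right)} = v \left(261 + 2 v\right)$ ($y{\left(v \right)} = \left(\left(261 + v\right) + v\right) v = \left(261 + 2 v\right) v = v \left(261 + 2 v\right)$)
$\frac{2280739}{y{\left(W{\left(11,-31 \right)} \right)}} + \frac{w}{-704230} = \frac{2280739}{11 \left(-31\right) \left(261 + 2 \cdot 11 \left(-31\right)\right)} - \frac{1}{572294 \left(-704230\right)} = \frac{2280739}{\left(-341\right) \left(261 + 2 \left(-341\right)\right)} - - \frac{1}{403026603620} = \frac{2280739}{\left(-341\right) \left(261 - 682\right)} + \frac{1}{403026603620} = \frac{2280739}{\left(-341\right) \left(-421\right)} + \frac{1}{403026603620} = \frac{2280739}{143561} + \frac{1}{403026603620} = \frac{919198492913818741}{57858902242290820}$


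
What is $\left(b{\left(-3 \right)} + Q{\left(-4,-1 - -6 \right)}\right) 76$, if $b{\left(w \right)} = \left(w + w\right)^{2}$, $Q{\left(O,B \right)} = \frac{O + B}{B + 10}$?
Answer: $\frac{41116}{15} \approx 2741.1$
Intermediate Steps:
$Q{\left(O,B \right)} = \frac{B + O}{10 + B}$
$b{\left(w \right)} = 4 w^{2}$ ($b{\left(w \right)} = \left(2 w\right)^{2} = 4 w^{2}$)
$\left(b{\left(-3 \right)} + Q{\left(-4,-1 - -6 \right)}\right) 76 = \left(4 \left(-3\right)^{2} + \frac{\left(-1 - -6\right) - 4}{10 - -5}\right) 76 = \left(4 \cdot 9 + \frac{\left(-1 + 6\right) - 4}{10 + \left(-1 + 6\right)}\right) 76 = \left(36 + \frac{5 - 4}{10 + 5}\right) 76 = \left(36 + \frac{1}{15} \cdot 1\right) 76 = \left(36 + \frac{1}{15}\right) 76 = \frac{541}{15} \cdot 76 = \frac{41116}{15}$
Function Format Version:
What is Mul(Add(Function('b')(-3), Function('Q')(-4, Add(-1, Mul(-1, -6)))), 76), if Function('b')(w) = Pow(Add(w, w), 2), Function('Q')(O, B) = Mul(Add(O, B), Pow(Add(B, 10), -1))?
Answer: Rational(41116, 15) ≈ 2741.1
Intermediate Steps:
Function('Q')(O, B) = Mul(Pow(Add(10, B), -1), Add(B, O)) (Function('Q')(O, B) = Mul(Add(B, O), Pow(Add(10, B), -1)) = Mul(Pow(Add(10, B), -1), Add(B, O)))
Function('b')(w) = Mul(4, Pow(w, 2)) (Function('b')(w) = Pow(Mul(2, w), 2) = Mul(4, Pow(w, 2)))
Mul(Add(Function('b')(-3), Function('Q')(-4, Add(-1, Mul(-1, -6)))), 76) = Mul(Add(Mul(4, Pow(-3, 2)), Mul(Pow(Add(10, Add(-1, Mul(-1, -6))), -1), Add(Add(-1, Mul(-1, -6)), -4))), 76) = Mul(Add(Mul(4, 9), Mul(Pow(Add(10, Add(-1, 6)), -1), Add(Add(-1, 6), -4))), 76) = Mul(Add(36, Mul(Pow(Add(10, 5), -1), Add(5, -4))), 76) = Mul(Add(36, Mul(Pow(15, -1), 1)), 76) = Mul(Add(36, Mul(Rational(1, 15), 1)), 76) = Mul(Add(36, Rational(1, 15)), 76) = Mul(Rational(541, 15), 76) = Rational(41116, 15)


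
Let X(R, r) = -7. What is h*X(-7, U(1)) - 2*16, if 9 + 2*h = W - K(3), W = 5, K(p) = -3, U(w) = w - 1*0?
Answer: -57/2 ≈ -28.500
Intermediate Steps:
U(w) = w (U(w) = w + 0 = w)
h = -½ (h = -9/2 + (5 - 1*(-3))/2 = -9/2 + (5 + 3)/2 = -9/2 + (½)*8 = -9/2 + 4 = -½ ≈ -0.50000)
h*X(-7, U(1)) - 2*16 = -½*(-7) - 2*16 = 7/2 - 32 = -57/2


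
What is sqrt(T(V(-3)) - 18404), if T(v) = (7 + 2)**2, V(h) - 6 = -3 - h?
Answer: I*sqrt(18323) ≈ 135.36*I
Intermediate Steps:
V(h) = 3 - h (V(h) = 6 + (-3 - h) = 3 - h)
T(v) = 81 (T(v) = 9**2 = 81)
sqrt(T(V(-3)) - 18404) = sqrt(81 - 18404) = sqrt(-18323) = I*sqrt(18323)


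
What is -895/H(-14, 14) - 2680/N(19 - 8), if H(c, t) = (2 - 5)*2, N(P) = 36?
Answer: 1345/18 ≈ 74.722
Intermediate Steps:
H(c, t) = -6 (H(c, t) = -3*2 = -6)
-895/H(-14, 14) - 2680/N(19 - 8) = -895/(-6) - 2680/36 = -895*(-⅙) - 2680*1/36 = 895/6 - 670/9 = 1345/18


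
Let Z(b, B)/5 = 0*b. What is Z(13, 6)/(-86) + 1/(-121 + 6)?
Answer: -1/115 ≈ -0.0086956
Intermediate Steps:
Z(b, B) = 0 (Z(b, B) = 5*(0*b) = 5*0 = 0)
Z(13, 6)/(-86) + 1/(-121 + 6) = 0/(-86) + 1/(-121 + 6) = -1/86*0 + 1/(-115) = 0 - 1/115 = -1/115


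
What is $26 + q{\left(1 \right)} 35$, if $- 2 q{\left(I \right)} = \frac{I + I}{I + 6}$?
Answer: $21$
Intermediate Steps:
$q{\left(I \right)} = - \frac{I}{6 + I}$ ($q{\left(I \right)} = - \frac{\left(I + I\right) \frac{1}{I + 6}}{2} = - \frac{2 I \frac{1}{6 + I}}{2} = - \frac{I}{6 + I}$)
$26 + q{\left(1 \right)} 35 = 26 + \left(-1\right) 1 \frac{1}{6 + 1} \cdot 35 = 26 + \left(-1\right) 1 \cdot \frac{1}{7} \cdot 35 = 26 - 5 = 21$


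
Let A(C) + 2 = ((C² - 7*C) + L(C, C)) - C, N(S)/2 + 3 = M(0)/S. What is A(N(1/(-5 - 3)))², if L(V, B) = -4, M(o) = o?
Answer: 6084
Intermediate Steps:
N(S) = -6 (N(S) = -6 + 2*(0/S) = -6 + 2*0 = -6 + 0 = -6)
A(C) = -6 + C² - 8*C (A(C) = -2 + (((C² - 7*C) - 4) - C) = -2 + ((-4 + C² - 7*C) - C) = -2 + (-4 + C² - 8*C) = -6 + C² - 8*C)
A(N(1/(-5 - 3)))² = (-6 + (-6)² - 8*(-6))² = (-6 + 36 + 48)² = 78² = 6084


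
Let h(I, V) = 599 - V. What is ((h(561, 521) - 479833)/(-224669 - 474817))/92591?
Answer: 479755/64766108226 ≈ 7.4075e-6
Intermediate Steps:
((h(561, 521) - 479833)/(-224669 - 474817))/92591 = (((599 - 1*521) - 479833)/(-224669 - 474817))/92591 = (((599 - 521) - 479833)/(-699486))*(1/92591) = ((78 - 479833)*(-1/699486))*(1/92591) = -479755*(-1/699486)*(1/92591) = (479755/699486)*(1/92591) = 479755/64766108226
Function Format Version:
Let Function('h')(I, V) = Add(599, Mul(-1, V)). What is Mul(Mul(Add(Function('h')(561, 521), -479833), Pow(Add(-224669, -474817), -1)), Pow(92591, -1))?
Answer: Rational(479755, 64766108226) ≈ 7.4075e-6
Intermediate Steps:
Mul(Mul(Add(Function('h')(561, 521), -479833), Pow(Add(-224669, -474817), -1)), Pow(92591, -1)) = Mul(Mul(Add(Add(599, Mul(-1, 521)), -479833), Pow(Add(-224669, -474817), -1)), Pow(92591, -1)) = Mul(Mul(Add(Add(599, -521), -479833), Pow(-699486, -1)), Rational(1, 92591)) = Mul(Mul(Add(78, -479833), Rational(-1, 699486)), Rational(1, 92591)) = Mul(Mul(-479755, Rational(-1, 699486)), Rational(1, 92591)) = Mul(Rational(479755, 699486), Rational(1, 92591)) = Rational(479755, 64766108226)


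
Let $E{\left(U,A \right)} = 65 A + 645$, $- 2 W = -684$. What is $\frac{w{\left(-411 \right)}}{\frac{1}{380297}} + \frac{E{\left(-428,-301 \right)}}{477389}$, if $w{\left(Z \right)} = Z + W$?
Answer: $- \frac{1138811157427}{43399} \approx -2.624 \cdot 10^{7}$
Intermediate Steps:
$W = 342$ ($W = \left(- \frac{1}{2}\right) \left(-684\right) = 342$)
$w{\left(Z \right)} = 342 + Z$ ($w{\left(Z \right)} = Z + 342 = 342 + Z$)
$E{\left(U,A \right)} = 645 + 65 A$
$\frac{w{\left(-411 \right)}}{\frac{1}{380297}} + \frac{E{\left(-428,-301 \right)}}{477389} = \frac{342 - 411}{\frac{1}{380297}} + \frac{645 + 65 \left(-301\right)}{477389} = - 69 \frac{1}{\frac{1}{380297}} + \left(645 - 19565\right) \frac{1}{477389} = \left(-69\right) 380297 - \frac{1720}{43399} = -26240493 - \frac{1720}{43399} = - \frac{1138811157427}{43399}$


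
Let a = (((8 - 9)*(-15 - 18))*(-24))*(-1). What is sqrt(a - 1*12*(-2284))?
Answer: 10*sqrt(282) ≈ 167.93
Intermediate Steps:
a = 792 (a = (-1*(-33)*(-24))*(-1) = (33*(-24))*(-1) = -792*(-1) = 792)
sqrt(a - 1*12*(-2284)) = sqrt(792 - 1*12*(-2284)) = sqrt(792 - 12*(-2284)) = sqrt(792 + 27408) = sqrt(28200) = 10*sqrt(282)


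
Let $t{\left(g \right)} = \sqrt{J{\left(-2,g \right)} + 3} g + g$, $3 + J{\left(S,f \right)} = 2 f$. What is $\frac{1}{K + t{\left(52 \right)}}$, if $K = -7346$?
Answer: $- \frac{3647}{26460610} - \frac{26 \sqrt{26}}{13230305} \approx -0.00014785$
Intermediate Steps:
$J{\left(S,f \right)} = -3 + 2 f$
$t{\left(g \right)} = g + \sqrt{2} g^{\frac{3}{2}}$ ($t{\left(g \right)} = \sqrt{\left(-3 + 2 g\right) + 3} g + g = \sqrt{2 g} g + g = \sqrt{2} \sqrt{g} g + g = \sqrt{2} g^{\frac{3}{2}} + g = g + \sqrt{2} g^{\frac{3}{2}}$)
$\frac{1}{K + t{\left(52 \right)}} = \frac{1}{-7346 + \left(52 + \sqrt{2} \cdot 52^{\frac{3}{2}}\right)} = \frac{1}{-7346 + \left(52 + \sqrt{2} \cdot 104 \sqrt{13}\right)} = \frac{1}{-7346 + \left(52 + 104 \sqrt{26}\right)} = \frac{1}{-7294 + 104 \sqrt{26}}$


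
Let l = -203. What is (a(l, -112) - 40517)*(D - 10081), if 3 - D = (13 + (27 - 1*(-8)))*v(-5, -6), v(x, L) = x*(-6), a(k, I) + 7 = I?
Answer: 468045448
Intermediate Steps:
a(k, I) = -7 + I
v(x, L) = -6*x
D = -1437 (D = 3 - (13 + (27 - 1*(-8)))*(-6*(-5)) = 3 - (13 + (27 + 8))*30 = 3 - (13 + 35)*30 = 3 - 48*30 = 3 - 1*1440 = 3 - 1440 = -1437)
(a(l, -112) - 40517)*(D - 10081) = ((-7 - 112) - 40517)*(-1437 - 10081) = (-119 - 40517)*(-11518) = -40636*(-11518) = 468045448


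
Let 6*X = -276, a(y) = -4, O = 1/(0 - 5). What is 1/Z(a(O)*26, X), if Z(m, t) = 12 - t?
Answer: 1/58 ≈ 0.017241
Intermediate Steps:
O = -1/5 (O = 1/(-5) = -1/5 ≈ -0.20000)
X = -46 (X = (1/6)*(-276) = -46)
1/Z(a(O)*26, X) = 1/(12 - 1*(-46)) = 1/(12 + 46) = 1/58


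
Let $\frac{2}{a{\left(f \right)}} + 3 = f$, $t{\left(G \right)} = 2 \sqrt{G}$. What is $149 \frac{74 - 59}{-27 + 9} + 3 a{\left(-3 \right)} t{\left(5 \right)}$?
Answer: $- \frac{745}{6} - 2 \sqrt{5} \approx -128.64$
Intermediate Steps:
$a{\left(f \right)} = \frac{2}{-3 + f}$
$149 \frac{74 - 59}{-27 + 9} + 3 a{\left(-3 \right)} t{\left(5 \right)} = 149 \frac{74 - 59}{-27 + 9} + 3 \frac{2}{-3 - 3} \cdot 2 \sqrt{5} = 149 \frac{15}{-18} + 3 \frac{2}{-6} \cdot 2 \sqrt{5} = 149 \cdot 15 \left(- \frac{1}{18}\right) + 3 \cdot 2 \left(- \frac{1}{6}\right) 2 \sqrt{5} = 149 \left(- \frac{5}{6}\right) + 3 \left(- \frac{1}{3}\right) 2 \sqrt{5} = - \frac{745}{6} - 2 \sqrt{5}$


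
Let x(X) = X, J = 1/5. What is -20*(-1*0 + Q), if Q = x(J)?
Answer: -4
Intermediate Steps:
J = ⅕ ≈ 0.20000
Q = ⅕ ≈ 0.20000
-20*(-1*0 + Q) = -20*(-1*0 + ⅕) = -20*(0 + ⅕) = -20/5 = -1*4 = -4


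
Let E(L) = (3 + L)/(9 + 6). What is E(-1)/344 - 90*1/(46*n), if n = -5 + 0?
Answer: 23243/59340 ≈ 0.39169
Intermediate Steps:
n = -5
E(L) = 1/5 + L/15 (E(L) = (3 + L)/15 = (3 + L)*(1/15) = 1/5 + L/15)
E(-1)/344 - 90*1/(46*n) = (1/5 + (1/15)*(-1))/344 - 90/((-5*46)) = (1/5 - 1/15)*(1/344) - 90/(-230) = (2/15)*(1/344) - 90*(-1/230) = 1/2580 + 9/23 = 23243/59340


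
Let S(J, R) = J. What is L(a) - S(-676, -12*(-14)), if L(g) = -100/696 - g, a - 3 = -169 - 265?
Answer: 192593/174 ≈ 1106.9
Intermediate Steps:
a = -431 (a = 3 + (-169 - 265) = 3 - 434 = -431)
L(g) = -25/174 - g (L(g) = -100*1/696 - g = -25/174 - g)
L(a) - S(-676, -12*(-14)) = (-25/174 - 1*(-431)) - 1*(-676) = (-25/174 + 431) + 676 = 74969/174 + 676 = 192593/174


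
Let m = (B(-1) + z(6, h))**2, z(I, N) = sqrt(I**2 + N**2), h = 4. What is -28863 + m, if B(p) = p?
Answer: -28810 - 4*sqrt(13) ≈ -28824.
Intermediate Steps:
m = (-1 + 2*sqrt(13))**2 (m = (-1 + sqrt(6**2 + 4**2))**2 = (-1 + sqrt(36 + 16))**2 = (-1 + sqrt(52))**2 = (-1 + 2*sqrt(13))**2 ≈ 38.578)
-28863 + m = -28863 + (53 - 4*sqrt(13)) = -28810 - 4*sqrt(13)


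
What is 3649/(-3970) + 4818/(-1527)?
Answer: -8233161/2020730 ≈ -4.0743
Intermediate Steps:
3649/(-3970) + 4818/(-1527) = 3649*(-1/3970) + 4818*(-1/1527) = -3649/3970 - 1606/509 = -8233161/2020730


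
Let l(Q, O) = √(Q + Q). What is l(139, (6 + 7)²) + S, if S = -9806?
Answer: -9806 + √278 ≈ -9789.3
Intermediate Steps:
l(Q, O) = √2*√Q (l(Q, O) = √(2*Q) = √2*√Q)
l(139, (6 + 7)²) + S = √2*√139 - 9806 = √278 - 9806 = -9806 + √278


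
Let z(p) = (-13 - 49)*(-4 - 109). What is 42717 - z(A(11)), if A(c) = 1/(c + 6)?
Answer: 35711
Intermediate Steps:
A(c) = 1/(6 + c)
z(p) = 7006 (z(p) = -62*(-113) = 7006)
42717 - z(A(11)) = 42717 - 1*7006 = 42717 - 7006 = 35711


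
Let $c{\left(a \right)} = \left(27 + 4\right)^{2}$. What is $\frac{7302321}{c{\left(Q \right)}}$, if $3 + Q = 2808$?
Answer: $\frac{7302321}{961} \approx 7598.7$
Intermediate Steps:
$Q = 2805$ ($Q = -3 + 2808 = 2805$)
$c{\left(a \right)} = 961$ ($c{\left(a \right)} = 31^{2} = 961$)
$\frac{7302321}{c{\left(Q \right)}} = \frac{7302321}{961}$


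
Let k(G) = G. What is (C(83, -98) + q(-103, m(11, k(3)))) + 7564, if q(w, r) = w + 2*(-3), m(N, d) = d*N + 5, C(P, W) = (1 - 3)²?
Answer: 7459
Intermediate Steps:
C(P, W) = 4 (C(P, W) = (-2)² = 4)
m(N, d) = 5 + N*d (m(N, d) = N*d + 5 = 5 + N*d)
q(w, r) = -6 + w (q(w, r) = w - 6 = -6 + w)
(C(83, -98) + q(-103, m(11, k(3)))) + 7564 = (4 + (-6 - 103)) + 7564 = (4 - 109) + 7564 = -105 + 7564 = 7459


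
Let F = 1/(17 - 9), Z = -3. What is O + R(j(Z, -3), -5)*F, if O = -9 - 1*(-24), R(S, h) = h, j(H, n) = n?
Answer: 115/8 ≈ 14.375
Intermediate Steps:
O = 15 (O = -9 + 24 = 15)
F = 1/8 ≈ 0.12500
O + R(j(Z, -3), -5)*F = 15 - 5*1/8 = 15 - 5/8 = 115/8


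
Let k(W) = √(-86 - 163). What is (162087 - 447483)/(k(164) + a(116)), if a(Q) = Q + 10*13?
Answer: -23402472/20255 + 95132*I*√249/20255 ≈ -1155.4 + 74.113*I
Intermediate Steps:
a(Q) = 130 + Q (a(Q) = Q + 130 = 130 + Q)
k(W) = I*√249 (k(W) = √(-249) = I*√249)
(162087 - 447483)/(k(164) + a(116)) = (162087 - 447483)/(I*√249 + (130 + 116)) = -285396/(I*√249 + 246) = -285396/(246 + I*√249)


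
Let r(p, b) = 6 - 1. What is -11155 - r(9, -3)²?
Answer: -11180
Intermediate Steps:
r(p, b) = 5
-11155 - r(9, -3)² = -11155 - 1*5² = -11155 - 1*25 = -11155 - 25 = -11180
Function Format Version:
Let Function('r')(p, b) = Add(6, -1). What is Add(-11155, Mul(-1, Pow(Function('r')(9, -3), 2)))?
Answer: -11180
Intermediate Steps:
Function('r')(p, b) = 5
Add(-11155, Mul(-1, Pow(Function('r')(9, -3), 2))) = Add(-11155, Mul(-1, Pow(5, 2))) = Add(-11155, Mul(-1, 25)) = Add(-11155, -25) = -11180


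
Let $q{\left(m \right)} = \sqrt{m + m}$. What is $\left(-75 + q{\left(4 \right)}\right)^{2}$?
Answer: $5633 - 300 \sqrt{2} \approx 5208.7$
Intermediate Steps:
$q{\left(m \right)} = \sqrt{2} \sqrt{m}$ ($q{\left(m \right)} = \sqrt{2 m} = \sqrt{2} \sqrt{m}$)
$\left(-75 + q{\left(4 \right)}\right)^{2} = \left(-75 + \sqrt{2} \sqrt{4}\right)^{2} = \left(-75 + \sqrt{2} \cdot 2\right)^{2} = \left(-75 + 2 \sqrt{2}\right)^{2}$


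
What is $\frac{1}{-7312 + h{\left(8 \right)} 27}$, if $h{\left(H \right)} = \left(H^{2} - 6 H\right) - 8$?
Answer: $- \frac{1}{7096} \approx -0.00014092$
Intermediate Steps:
$h{\left(H \right)} = -8 + H^{2} - 6 H$
$\frac{1}{-7312 + h{\left(8 \right)} 27} = \frac{1}{-7312 + \left(-8 + 8^{2} - 48\right) 27} = \frac{1}{-7312 + \left(-8 + 64 - 48\right) 27} = \frac{1}{-7312 + 8 \cdot 27} = \frac{1}{-7312 + 216} = \frac{1}{-7096} = - \frac{1}{7096}$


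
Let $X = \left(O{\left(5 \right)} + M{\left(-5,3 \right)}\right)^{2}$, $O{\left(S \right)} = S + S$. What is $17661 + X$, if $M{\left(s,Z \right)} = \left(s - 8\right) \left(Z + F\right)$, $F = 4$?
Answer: $24222$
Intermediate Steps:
$M{\left(s,Z \right)} = \left(-8 + s\right) \left(4 + Z\right)$ ($M{\left(s,Z \right)} = \left(s - 8\right) \left(Z + 4\right) = \left(-8 + s\right) \left(4 + Z\right)$)
$O{\left(S \right)} = 2 S$
$X = 6561$ ($X = \left(2 \cdot 5 + \left(-32 - 24 + 4 \left(-5\right) + 3 \left(-5\right)\right)\right)^{2} = \left(10 - 91\right)^{2} = \left(-81\right)^{2} = 6561$)
$17661 + X = 17661 + 6561 = 24222$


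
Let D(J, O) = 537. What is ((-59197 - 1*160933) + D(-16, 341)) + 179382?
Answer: -40211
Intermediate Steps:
((-59197 - 1*160933) + D(-16, 341)) + 179382 = ((-59197 - 1*160933) + 537) + 179382 = ((-59197 - 160933) + 537) + 179382 = (-220130 + 537) + 179382 = -219593 + 179382 = -40211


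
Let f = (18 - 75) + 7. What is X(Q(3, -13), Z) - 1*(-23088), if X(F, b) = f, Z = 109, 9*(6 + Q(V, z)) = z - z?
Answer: 23038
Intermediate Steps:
f = -50 (f = -57 + 7 = -50)
Q(V, z) = -6 (Q(V, z) = -6 + (z - z)/9 = -6 + (⅑)*0 = -6 + 0 = -6)
X(F, b) = -50
X(Q(3, -13), Z) - 1*(-23088) = -50 - 1*(-23088) = -50 + 23088 = 23038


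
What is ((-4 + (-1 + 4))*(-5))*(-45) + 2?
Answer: -223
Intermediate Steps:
((-4 + (-1 + 4))*(-5))*(-45) + 2 = ((-4 + 3)*(-5))*(-45) + 2 = -1*(-5)*(-45) + 2 = 5*(-45) + 2 = -225 + 2 = -223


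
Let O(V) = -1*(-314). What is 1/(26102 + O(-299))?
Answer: 1/26416 ≈ 3.7856e-5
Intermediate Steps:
O(V) = 314
1/(26102 + O(-299)) = 1/(26102 + 314) = 1/26416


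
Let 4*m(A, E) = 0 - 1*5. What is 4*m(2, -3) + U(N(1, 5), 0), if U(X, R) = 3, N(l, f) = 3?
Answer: -2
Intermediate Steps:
m(A, E) = -5/4 (m(A, E) = (0 - 1*5)/4 = (0 - 5)/4 = (1/4)*(-5) = -5/4)
4*m(2, -3) + U(N(1, 5), 0) = 4*(-5/4) + 3 = -5 + 3 = -2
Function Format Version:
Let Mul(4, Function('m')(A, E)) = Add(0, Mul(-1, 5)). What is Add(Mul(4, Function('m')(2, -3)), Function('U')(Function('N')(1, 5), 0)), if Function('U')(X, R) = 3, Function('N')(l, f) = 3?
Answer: -2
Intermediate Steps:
Function('m')(A, E) = Rational(-5, 4) (Function('m')(A, E) = Mul(Rational(1, 4), Add(0, Mul(-1, 5))) = Mul(Rational(1, 4), Add(0, -5)) = Mul(Rational(1, 4), -5) = Rational(-5, 4))
Add(Mul(4, Function('m')(2, -3)), Function('U')(Function('N')(1, 5), 0)) = Add(Mul(4, Rational(-5, 4)), 3) = Add(-5, 3) = -2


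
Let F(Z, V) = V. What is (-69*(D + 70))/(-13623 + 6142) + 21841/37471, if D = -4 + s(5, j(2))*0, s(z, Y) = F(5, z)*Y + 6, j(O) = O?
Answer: 334035455/280320551 ≈ 1.1916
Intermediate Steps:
s(z, Y) = 6 + Y*z (s(z, Y) = z*Y + 6 = Y*z + 6 = 6 + Y*z)
D = -4 (D = -4 + (6 + 2*5)*0 = -4 + (6 + 10)*0 = -4 + 16*0 = -4 + 0 = -4)
(-69*(D + 70))/(-13623 + 6142) + 21841/37471 = (-69*(-4 + 70))/(-13623 + 6142) + 21841/37471 = -69*66/(-7481) + 21841*(1/37471) = -4554*(-1/7481) + 21841/37471 = 4554/7481 + 21841/37471 = 334035455/280320551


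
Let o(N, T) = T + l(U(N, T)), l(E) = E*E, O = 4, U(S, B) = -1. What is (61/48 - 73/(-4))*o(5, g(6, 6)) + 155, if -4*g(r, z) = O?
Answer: 155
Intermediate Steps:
g(r, z) = -1 (g(r, z) = -1/4*4 = -1)
l(E) = E**2
o(N, T) = 1 + T (o(N, T) = T + (-1)**2 = T + 1 = 1 + T)
(61/48 - 73/(-4))*o(5, g(6, 6)) + 155 = (61/48 - 73/(-4))*(1 - 1) + 155 = (61*(1/48) - 73*(-1/4))*0 + 155 = (61/48 + 73/4)*0 + 155 = (937/48)*0 + 155 = 0 + 155 = 155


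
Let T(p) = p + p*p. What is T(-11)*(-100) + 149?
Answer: -10851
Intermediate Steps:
T(p) = p + p**2
T(-11)*(-100) + 149 = -11*(1 - 11)*(-100) + 149 = -11*(-10)*(-100) + 149 = 110*(-100) + 149 = -11000 + 149 = -10851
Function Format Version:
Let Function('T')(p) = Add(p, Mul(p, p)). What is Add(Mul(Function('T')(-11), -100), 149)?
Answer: -10851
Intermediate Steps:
Function('T')(p) = Add(p, Pow(p, 2))
Add(Mul(Function('T')(-11), -100), 149) = Add(Mul(Mul(-11, Add(1, -11)), -100), 149) = Add(Mul(Mul(-11, -10), -100), 149) = Add(Mul(110, -100), 149) = Add(-11000, 149) = -10851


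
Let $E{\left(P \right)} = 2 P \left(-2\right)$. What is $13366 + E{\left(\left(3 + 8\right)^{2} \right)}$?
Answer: $12882$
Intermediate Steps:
$E{\left(P \right)} = - 4 P$
$13366 + E{\left(\left(3 + 8\right)^{2} \right)} = 13366 - 4 \left(3 + 8\right)^{2} = 13366 - 4 \cdot 11^{2} = 13366 - 484 = 12882$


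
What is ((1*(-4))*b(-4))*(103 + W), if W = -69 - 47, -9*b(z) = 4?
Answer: -208/9 ≈ -23.111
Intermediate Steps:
b(z) = -4/9 (b(z) = -⅑*4 = -4/9)
W = -116
((1*(-4))*b(-4))*(103 + W) = ((1*(-4))*(-4/9))*(103 - 116) = -4*(-4/9)*(-13) = (16/9)*(-13) = -208/9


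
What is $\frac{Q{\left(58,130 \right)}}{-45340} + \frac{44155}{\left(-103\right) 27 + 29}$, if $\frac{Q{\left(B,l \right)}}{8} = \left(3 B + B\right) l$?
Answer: $- \frac{133299513}{6238784} \approx -21.366$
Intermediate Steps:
$Q{\left(B,l \right)} = 32 B l$ ($Q{\left(B,l \right)} = 8 \left(3 B + B\right) l = 8 \cdot 4 B l = 32 B l$)
$\frac{Q{\left(58,130 \right)}}{-45340} + \frac{44155}{\left(-103\right) 27 + 29} = \frac{32 \cdot 58 \cdot 130}{-45340} + \frac{44155}{\left(-103\right) 27 + 29} = 241280 \left(- \frac{1}{45340}\right) + \frac{44155}{-2781 + 29} = - \frac{12064}{2267} + \frac{44155}{-2752} = - \frac{12064}{2267} + 44155 \left(- \frac{1}{2752}\right) = - \frac{12064}{2267} - \frac{44155}{2752} = - \frac{133299513}{6238784}$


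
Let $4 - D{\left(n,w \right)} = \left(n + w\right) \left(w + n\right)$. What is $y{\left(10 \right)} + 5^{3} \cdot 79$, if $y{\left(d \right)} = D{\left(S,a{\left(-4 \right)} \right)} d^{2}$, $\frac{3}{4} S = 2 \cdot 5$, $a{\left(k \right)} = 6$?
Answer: $- \frac{243925}{9} \approx -27103.0$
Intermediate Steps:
$S = \frac{40}{3}$ ($S = \frac{4 \cdot 2 \cdot 5}{3} = \frac{4}{3} \cdot 10 = \frac{40}{3} \approx 13.333$)
$D{\left(n,w \right)} = 4 - \left(n + w\right)^{2}$ ($D{\left(n,w \right)} = 4 - \left(n + w\right) \left(w + n\right) = 4 - \left(n + w\right) \left(n + w\right) = 4 - \left(n + w\right)^{2}$)
$y{\left(d \right)} = - \frac{3328 d^{2}}{9}$ ($y{\left(d \right)} = \left(4 - \left(\frac{40}{3} + 6\right)^{2}\right) d^{2} = \left(4 - \left(\frac{58}{3}\right)^{2}\right) d^{2} = \left(4 - \frac{3364}{9}\right) d^{2} = - \frac{3328 d^{2}}{9}$)
$y{\left(10 \right)} + 5^{3} \cdot 79 = - \frac{3328 \cdot 10^{2}}{9} + 5^{3} \cdot 79 = \left(- \frac{3328}{9}\right) 100 + 125 \cdot 79 = - \frac{332800}{9} + 9875 = - \frac{243925}{9}$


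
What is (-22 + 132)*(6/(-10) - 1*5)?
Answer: -616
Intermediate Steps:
(-22 + 132)*(6/(-10) - 1*5) = 110*(6*(-⅒) - 5) = 110*(-⅗ - 5) = 110*(-28/5) = -616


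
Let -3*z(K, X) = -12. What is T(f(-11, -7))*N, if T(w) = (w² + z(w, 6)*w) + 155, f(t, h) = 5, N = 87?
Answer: 17400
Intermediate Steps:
z(K, X) = 4 (z(K, X) = -⅓*(-12) = 4)
T(w) = 155 + w² + 4*w (T(w) = (w² + 4*w) + 155 = 155 + w² + 4*w)
T(f(-11, -7))*N = (155 + 5² + 4*5)*87 = (155 + 25 + 20)*87 = 200*87 = 17400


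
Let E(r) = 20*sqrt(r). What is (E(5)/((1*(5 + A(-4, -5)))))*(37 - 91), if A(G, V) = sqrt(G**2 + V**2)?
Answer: -135*sqrt(205)/2 + 675*sqrt(5)/2 ≈ -211.78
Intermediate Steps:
(E(5)/((1*(5 + A(-4, -5)))))*(37 - 91) = ((20*sqrt(5))/((1*(5 + sqrt((-4)**2 + (-5)**2)))))*(37 - 91) = ((20*sqrt(5))/((1*(5 + sqrt(16 + 25)))))*(-54) = ((20*sqrt(5))/((1*(5 + sqrt(41)))))*(-54) = ((20*sqrt(5))/(5 + sqrt(41)))*(-54) = (20*sqrt(5)/(5 + sqrt(41)))*(-54) = -1080*sqrt(5)/(5 + sqrt(41))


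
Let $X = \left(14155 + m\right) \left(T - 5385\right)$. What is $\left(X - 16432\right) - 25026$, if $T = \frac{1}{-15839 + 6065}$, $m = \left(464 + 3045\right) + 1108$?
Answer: $- \frac{494215858772}{4887} \approx -1.0113 \cdot 10^{8}$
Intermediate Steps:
$m = 4617$ ($m = 3509 + 1108 = 4617$)
$T = - \frac{1}{9774}$ ($T = \frac{1}{-9774} = - \frac{1}{9774} \approx -0.00010231$)
$X = - \frac{494013253526}{4887}$ ($X = \left(14155 + 4617\right) \left(- \frac{1}{9774} - 5385\right) = 18772 \left(- \frac{52632991}{9774}\right) = - \frac{494013253526}{4887} \approx -1.0109 \cdot 10^{8}$)
$\left(X - 16432\right) - 25026 = \left(- \frac{494013253526}{4887} - 16432\right) - 25026 = - \frac{494093556710}{4887} - 25026 = - \frac{494215858772}{4887}$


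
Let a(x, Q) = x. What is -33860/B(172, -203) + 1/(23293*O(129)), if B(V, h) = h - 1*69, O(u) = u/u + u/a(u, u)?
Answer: 197175279/1583924 ≈ 124.49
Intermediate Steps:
O(u) = 2 (O(u) = u/u + u/u = 1 + 1 = 2)
B(V, h) = -69 + h (B(V, h) = h - 69 = -69 + h)
-33860/B(172, -203) + 1/(23293*O(129)) = -33860/(-69 - 203) + 1/(23293*2) = -33860/(-272) + (1/23293)*(½) = -33860*(-1/272) + 1/46586 = 8465/68 + 1/46586 = 197175279/1583924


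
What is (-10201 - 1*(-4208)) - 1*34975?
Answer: -40968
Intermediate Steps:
(-10201 - 1*(-4208)) - 1*34975 = (-10201 + 4208) - 34975 = -5993 - 34975 = -40968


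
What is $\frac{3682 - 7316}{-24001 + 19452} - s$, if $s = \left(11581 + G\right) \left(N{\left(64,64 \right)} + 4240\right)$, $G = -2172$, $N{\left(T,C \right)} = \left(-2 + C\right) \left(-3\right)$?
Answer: $- \frac{173517443580}{4549} \approx -3.8144 \cdot 10^{7}$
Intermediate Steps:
$N{\left(T,C \right)} = 6 - 3 C$
$s = 38144086$ ($s = \left(11581 - 2172\right) \left(\left(6 - 192\right) + 4240\right) = 9409 \left(\left(6 - 192\right) + 4240\right) = 9409 \left(-186 + 4240\right) = 9409 \cdot 4054 = 38144086$)
$\frac{3682 - 7316}{-24001 + 19452} - s = \frac{3682 - 7316}{-24001 + 19452} - 38144086 = - \frac{3634}{-4549} - 38144086 = \left(-3634\right) \left(- \frac{1}{4549}\right) - 38144086 = \frac{3634}{4549} - 38144086 = - \frac{173517443580}{4549}$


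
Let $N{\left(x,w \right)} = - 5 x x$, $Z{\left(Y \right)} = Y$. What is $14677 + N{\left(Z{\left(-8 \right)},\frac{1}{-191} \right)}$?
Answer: $14357$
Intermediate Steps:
$N{\left(x,w \right)} = - 5 x^{2}$
$14677 + N{\left(Z{\left(-8 \right)},\frac{1}{-191} \right)} = 14677 - 5 \left(-8\right)^{2} = 14677 - 320 = 14357$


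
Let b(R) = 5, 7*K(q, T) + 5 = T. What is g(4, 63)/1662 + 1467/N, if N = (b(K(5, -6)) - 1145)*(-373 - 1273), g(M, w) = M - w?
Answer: -18045301/519773880 ≈ -0.034718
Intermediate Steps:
K(q, T) = -5/7 + T/7
N = 1876440 (N = (5 - 1145)*(-373 - 1273) = -1140*(-1646) = 1876440)
g(4, 63)/1662 + 1467/N = (4 - 1*63)/1662 + 1467/1876440 = (4 - 63)*(1/1662) + 1467*(1/1876440) = -59*1/1662 + 489/625480 = -59/1662 + 489/625480 = -18045301/519773880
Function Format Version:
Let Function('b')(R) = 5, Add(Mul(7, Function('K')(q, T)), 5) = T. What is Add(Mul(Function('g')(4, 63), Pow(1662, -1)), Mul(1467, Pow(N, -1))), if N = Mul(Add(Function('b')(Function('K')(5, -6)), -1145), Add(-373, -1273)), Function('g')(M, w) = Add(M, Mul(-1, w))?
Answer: Rational(-18045301, 519773880) ≈ -0.034718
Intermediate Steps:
Function('K')(q, T) = Add(Rational(-5, 7), Mul(Rational(1, 7), T))
N = 1876440 (N = Mul(Add(5, -1145), Add(-373, -1273)) = Mul(-1140, -1646) = 1876440)
Add(Mul(Function('g')(4, 63), Pow(1662, -1)), Mul(1467, Pow(N, -1))) = Add(Mul(Add(4, Mul(-1, 63)), Pow(1662, -1)), Mul(1467, Pow(1876440, -1))) = Add(Mul(Add(4, -63), Rational(1, 1662)), Mul(1467, Rational(1, 1876440))) = Add(Mul(-59, Rational(1, 1662)), Rational(489, 625480)) = Add(Rational(-59, 1662), Rational(489, 625480)) = Rational(-18045301, 519773880)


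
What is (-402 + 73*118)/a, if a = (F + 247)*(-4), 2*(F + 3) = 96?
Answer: -2053/292 ≈ -7.0308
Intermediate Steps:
F = 45 (F = -3 + (½)*96 = -3 + 48 = 45)
a = -1168 (a = (45 + 247)*(-4) = 292*(-4) = -1168)
(-402 + 73*118)/a = (-402 + 73*118)/(-1168) = (-402 + 8614)*(-1/1168) = 8212*(-1/1168) = -2053/292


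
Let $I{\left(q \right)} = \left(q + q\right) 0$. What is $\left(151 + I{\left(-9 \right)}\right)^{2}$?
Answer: $22801$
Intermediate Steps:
$I{\left(q \right)} = 0$ ($I{\left(q \right)} = 2 q 0 = 0$)
$\left(151 + I{\left(-9 \right)}\right)^{2} = \left(151 + 0\right)^{2} = 151^{2} = 22801$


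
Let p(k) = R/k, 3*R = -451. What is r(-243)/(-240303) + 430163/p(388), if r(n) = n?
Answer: -40107350206401/36125551 ≈ -1.1102e+6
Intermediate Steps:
R = -451/3 (R = (⅓)*(-451) = -451/3 ≈ -150.33)
p(k) = -451/(3*k)
r(-243)/(-240303) + 430163/p(388) = -243/(-240303) + 430163/((-451/3/388)) = -243*(-1/240303) + 430163/((-451/3*1/388)) = 81/80101 + 430163/(-451/1164) = 81/80101 + 430163*(-1164/451) = 81/80101 - 500709732/451 = -40107350206401/36125551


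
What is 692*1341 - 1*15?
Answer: 927957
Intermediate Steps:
692*1341 - 1*15 = 927972 - 15 = 927957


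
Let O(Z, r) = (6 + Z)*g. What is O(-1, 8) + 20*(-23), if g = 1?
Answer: -455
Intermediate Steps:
O(Z, r) = 6 + Z (O(Z, r) = (6 + Z)*1 = 6 + Z)
O(-1, 8) + 20*(-23) = (6 - 1) + 20*(-23) = 5 - 460 = -455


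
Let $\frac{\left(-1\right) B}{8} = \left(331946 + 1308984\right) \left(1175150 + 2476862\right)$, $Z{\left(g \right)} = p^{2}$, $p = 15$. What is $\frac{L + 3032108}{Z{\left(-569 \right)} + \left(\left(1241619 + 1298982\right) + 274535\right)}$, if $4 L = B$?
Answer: $- \frac{11985389070212}{2815361} \approx -4.2571 \cdot 10^{6}$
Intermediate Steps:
$Z{\left(g \right)} = 225$ ($Z{\left(g \right)} = 15^{2} = 225$)
$B = -47941568409280$ ($B = - 8 \left(331946 + 1308984\right) \left(1175150 + 2476862\right) = - 8 \cdot 1640930 \cdot 3652012 = \left(-8\right) 5992696051160 = -47941568409280$)
$L = -11985392102320$ ($L = \frac{1}{4} \left(-47941568409280\right) = -11985392102320$)
$\frac{L + 3032108}{Z{\left(-569 \right)} + \left(\left(1241619 + 1298982\right) + 274535\right)} = \frac{-11985392102320 + 3032108}{225 + \left(\left(1241619 + 1298982\right) + 274535\right)} = - \frac{11985389070212}{225 + \left(2540601 + 274535\right)} = - \frac{11985389070212}{225 + 2815136} = - \frac{11985389070212}{2815361}$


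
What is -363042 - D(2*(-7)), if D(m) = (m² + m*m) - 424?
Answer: -363010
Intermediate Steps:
D(m) = -424 + 2*m² (D(m) = (m² + m²) - 424 = 2*m² - 424 = -424 + 2*m²)
-363042 - D(2*(-7)) = -363042 - (-424 + 2*(2*(-7))²) = -363042 - (-424 + 2*(-14)²) = -363042 - (-424 + 2*196) = -363042 - (-424 + 392) = -363042 - 1*(-32) = -363042 + 32 = -363010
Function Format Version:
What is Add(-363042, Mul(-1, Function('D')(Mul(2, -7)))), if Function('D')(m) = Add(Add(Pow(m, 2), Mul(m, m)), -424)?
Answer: -363010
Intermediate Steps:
Function('D')(m) = Add(-424, Mul(2, Pow(m, 2))) (Function('D')(m) = Add(Add(Pow(m, 2), Pow(m, 2)), -424) = Add(Mul(2, Pow(m, 2)), -424) = Add(-424, Mul(2, Pow(m, 2))))
Add(-363042, Mul(-1, Function('D')(Mul(2, -7)))) = Add(-363042, Mul(-1, Add(-424, Mul(2, Pow(Mul(2, -7), 2))))) = Add(-363042, Mul(-1, Add(-424, Mul(2, Pow(-14, 2))))) = Add(-363042, Mul(-1, Add(-424, Mul(2, 196)))) = Add(-363042, Mul(-1, Add(-424, 392))) = Add(-363042, Mul(-1, -32)) = Add(-363042, 32) = -363010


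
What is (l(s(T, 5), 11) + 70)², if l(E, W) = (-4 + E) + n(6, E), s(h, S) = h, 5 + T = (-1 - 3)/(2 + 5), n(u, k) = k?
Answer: 147456/49 ≈ 3009.3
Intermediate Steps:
T = -39/7 (T = -5 + (-1 - 3)/(2 + 5) = -5 - 4/7 = -39/7 ≈ -5.5714)
l(E, W) = -4 + 2*E (l(E, W) = (-4 + E) + E = -4 + 2*E)
(l(s(T, 5), 11) + 70)² = ((-4 + 2*(-39/7)) + 70)² = ((-4 - 78/7) + 70)² = (-106/7 + 70)² = (384/7)² = 147456/49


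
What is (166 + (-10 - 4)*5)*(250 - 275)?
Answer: -2400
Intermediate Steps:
(166 + (-10 - 4)*5)*(250 - 275) = (166 - 14*5)*(-25) = (166 - 70)*(-25) = 96*(-25) = -2400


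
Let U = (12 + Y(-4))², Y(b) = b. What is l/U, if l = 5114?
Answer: 2557/32 ≈ 79.906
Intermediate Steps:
U = 64 (U = (12 - 4)² = 8² = 64)
l/U = 5114/64 = 5114*(1/64) = 2557/32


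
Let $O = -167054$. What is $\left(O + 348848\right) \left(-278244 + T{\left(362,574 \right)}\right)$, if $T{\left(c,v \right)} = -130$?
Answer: $-50606722956$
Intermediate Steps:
$\left(O + 348848\right) \left(-278244 + T{\left(362,574 \right)}\right) = \left(-167054 + 348848\right) \left(-278244 - 130\right) = 181794 \left(-278374\right) = -50606722956$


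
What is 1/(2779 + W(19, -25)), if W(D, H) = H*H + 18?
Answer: 1/3422 ≈ 0.00029223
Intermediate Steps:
W(D, H) = 18 + H² (W(D, H) = H² + 18 = 18 + H²)
1/(2779 + W(19, -25)) = 1/(2779 + (18 + (-25)²)) = 1/(2779 + (18 + 625)) = 1/(2779 + 643) = 1/3422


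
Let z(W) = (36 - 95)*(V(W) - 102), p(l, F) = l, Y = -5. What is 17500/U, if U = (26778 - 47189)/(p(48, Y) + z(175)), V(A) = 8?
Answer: -97895000/20411 ≈ -4796.2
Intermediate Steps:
z(W) = 5546 (z(W) = (36 - 95)*(8 - 102) = -59*(-94) = 5546)
U = -20411/5594 (U = (26778 - 47189)/(48 + 5546) = -20411/5594 ≈ -3.6487)
17500/U = 17500/(-20411/5594) = 17500*(-5594/20411) = -97895000/20411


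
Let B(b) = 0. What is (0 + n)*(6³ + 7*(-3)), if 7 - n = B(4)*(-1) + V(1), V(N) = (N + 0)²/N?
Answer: 1170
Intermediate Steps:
V(N) = N (V(N) = N²/N = N)
n = 6 (n = 7 - (0*(-1) + 1) = 7 - (0 + 1) = 7 - 1*1 = 7 - 1 = 6)
(0 + n)*(6³ + 7*(-3)) = (0 + 6)*(6³ + 7*(-3)) = 6*(216 - 21) = 6*195 = 1170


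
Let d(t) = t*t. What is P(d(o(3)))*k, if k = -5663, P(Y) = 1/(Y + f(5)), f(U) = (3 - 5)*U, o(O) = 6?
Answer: -5663/26 ≈ -217.81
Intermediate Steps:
f(U) = -2*U
d(t) = t²
P(Y) = 1/(-10 + Y) (P(Y) = 1/(Y - 2*5) = 1/(Y - 10) = 1/(-10 + Y))
P(d(o(3)))*k = -5663/(-10 + 6²) = -5663/(-10 + 36) = -5663/26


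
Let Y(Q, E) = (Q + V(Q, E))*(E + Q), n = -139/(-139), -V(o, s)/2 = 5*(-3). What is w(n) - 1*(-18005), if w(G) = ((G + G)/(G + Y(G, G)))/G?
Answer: 1134317/63 ≈ 18005.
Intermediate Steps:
V(o, s) = 30 (V(o, s) = -10*(-3) = -2*(-15) = 30)
n = 1 (n = -139*(-1/139) = 1)
Y(Q, E) = (30 + Q)*(E + Q) (Y(Q, E) = (Q + 30)*(E + Q) = (30 + Q)*(E + Q))
w(G) = 2/(2*G² + 61*G) (w(G) = ((G + G)/(G + (G² + 30*G + 30*G + G*G)))/G = ((2*G)/(G + (G² + 30*G + 30*G + G²)))/G = ((2*G)/(G + (2*G² + 60*G)))/G = ((2*G)/(2*G² + 61*G))/G = (2*G/(2*G² + 61*G))/G = 2/(2*G² + 61*G))
w(n) - 1*(-18005) = 2/(1*(61 + 2*1)) - 1*(-18005) = 2*1/(61 + 2) + 18005 = 2*1/63 + 18005 = 2*1*(1/63) + 18005 = 2/63 + 18005 = 1134317/63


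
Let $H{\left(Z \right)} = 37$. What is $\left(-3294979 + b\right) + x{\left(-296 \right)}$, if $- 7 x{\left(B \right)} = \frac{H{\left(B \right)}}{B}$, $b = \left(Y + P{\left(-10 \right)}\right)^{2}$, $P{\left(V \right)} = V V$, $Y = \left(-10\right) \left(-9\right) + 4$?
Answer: $- \frac{182411207}{56} \approx -3.2573 \cdot 10^{6}$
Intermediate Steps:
$Y = 94$ ($Y = 90 + 4 = 94$)
$P{\left(V \right)} = V^{2}$
$b = 37636$ ($b = \left(94 + \left(-10\right)^{2}\right)^{2} = \left(94 + 100\right)^{2} = 194^{2} = 37636$)
$x{\left(B \right)} = - \frac{37}{7 B}$ ($x{\left(B \right)} = - \frac{37 \frac{1}{B}}{7} = - \frac{37}{7 B}$)
$\left(-3294979 + b\right) + x{\left(-296 \right)} = \left(-3294979 + 37636\right) - \frac{37}{7 \left(-296\right)} = -3257343 - - \frac{1}{56} = -3257343 + \frac{1}{56} = - \frac{182411207}{56}$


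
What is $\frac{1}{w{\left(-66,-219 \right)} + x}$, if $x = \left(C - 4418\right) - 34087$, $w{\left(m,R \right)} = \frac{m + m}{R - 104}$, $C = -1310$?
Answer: $- \frac{323}{12860113} \approx -2.5116 \cdot 10^{-5}$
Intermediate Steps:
$w{\left(m,R \right)} = \frac{2 m}{-104 + R}$
$x = -39815$ ($x = \left(-1310 - 4418\right) - 34087 = -5728 - 34087 = -39815$)
$\frac{1}{w{\left(-66,-219 \right)} + x} = \frac{1}{2 \left(-66\right) \frac{1}{-104 - 219} - 39815} = \frac{1}{2 \left(-66\right) \frac{1}{-323} - 39815} = \frac{1}{2 \left(-66\right) \left(- \frac{1}{323}\right) - 39815} = \frac{1}{\frac{132}{323} - 39815} = \frac{1}{- \frac{12860113}{323}} = - \frac{323}{12860113}$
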